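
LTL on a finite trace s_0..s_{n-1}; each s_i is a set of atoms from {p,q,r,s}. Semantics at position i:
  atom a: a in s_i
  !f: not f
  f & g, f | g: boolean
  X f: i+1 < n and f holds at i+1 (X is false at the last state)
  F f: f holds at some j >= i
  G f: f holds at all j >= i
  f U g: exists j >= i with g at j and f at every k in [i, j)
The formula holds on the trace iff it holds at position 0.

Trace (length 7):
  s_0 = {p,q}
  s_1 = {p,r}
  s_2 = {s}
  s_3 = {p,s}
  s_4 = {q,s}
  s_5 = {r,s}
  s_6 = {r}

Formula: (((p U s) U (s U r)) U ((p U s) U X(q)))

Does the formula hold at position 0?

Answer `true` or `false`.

Answer: true

Derivation:
s_0={p,q}: (((p U s) U (s U r)) U ((p U s) U X(q)))=True ((p U s) U (s U r))=True (p U s)=True p=True s=False (s U r)=False r=False ((p U s) U X(q))=True X(q)=False q=True
s_1={p,r}: (((p U s) U (s U r)) U ((p U s) U X(q)))=True ((p U s) U (s U r))=True (p U s)=True p=True s=False (s U r)=True r=True ((p U s) U X(q))=True X(q)=False q=False
s_2={s}: (((p U s) U (s U r)) U ((p U s) U X(q)))=True ((p U s) U (s U r))=True (p U s)=True p=False s=True (s U r)=True r=False ((p U s) U X(q))=True X(q)=False q=False
s_3={p,s}: (((p U s) U (s U r)) U ((p U s) U X(q)))=True ((p U s) U (s U r))=True (p U s)=True p=True s=True (s U r)=True r=False ((p U s) U X(q))=True X(q)=True q=False
s_4={q,s}: (((p U s) U (s U r)) U ((p U s) U X(q)))=False ((p U s) U (s U r))=True (p U s)=True p=False s=True (s U r)=True r=False ((p U s) U X(q))=False X(q)=False q=True
s_5={r,s}: (((p U s) U (s U r)) U ((p U s) U X(q)))=False ((p U s) U (s U r))=True (p U s)=True p=False s=True (s U r)=True r=True ((p U s) U X(q))=False X(q)=False q=False
s_6={r}: (((p U s) U (s U r)) U ((p U s) U X(q)))=False ((p U s) U (s U r))=True (p U s)=False p=False s=False (s U r)=True r=True ((p U s) U X(q))=False X(q)=False q=False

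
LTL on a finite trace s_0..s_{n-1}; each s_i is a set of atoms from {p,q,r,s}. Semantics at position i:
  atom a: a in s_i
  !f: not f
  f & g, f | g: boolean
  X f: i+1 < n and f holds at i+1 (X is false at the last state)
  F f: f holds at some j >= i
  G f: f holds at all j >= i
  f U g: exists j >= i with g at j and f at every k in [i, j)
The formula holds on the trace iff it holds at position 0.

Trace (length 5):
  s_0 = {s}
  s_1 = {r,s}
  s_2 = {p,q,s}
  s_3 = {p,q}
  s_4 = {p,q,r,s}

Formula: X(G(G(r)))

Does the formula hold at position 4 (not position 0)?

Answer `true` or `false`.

s_0={s}: X(G(G(r)))=False G(G(r))=False G(r)=False r=False
s_1={r,s}: X(G(G(r)))=False G(G(r))=False G(r)=False r=True
s_2={p,q,s}: X(G(G(r)))=False G(G(r))=False G(r)=False r=False
s_3={p,q}: X(G(G(r)))=True G(G(r))=False G(r)=False r=False
s_4={p,q,r,s}: X(G(G(r)))=False G(G(r))=True G(r)=True r=True
Evaluating at position 4: result = False

Answer: false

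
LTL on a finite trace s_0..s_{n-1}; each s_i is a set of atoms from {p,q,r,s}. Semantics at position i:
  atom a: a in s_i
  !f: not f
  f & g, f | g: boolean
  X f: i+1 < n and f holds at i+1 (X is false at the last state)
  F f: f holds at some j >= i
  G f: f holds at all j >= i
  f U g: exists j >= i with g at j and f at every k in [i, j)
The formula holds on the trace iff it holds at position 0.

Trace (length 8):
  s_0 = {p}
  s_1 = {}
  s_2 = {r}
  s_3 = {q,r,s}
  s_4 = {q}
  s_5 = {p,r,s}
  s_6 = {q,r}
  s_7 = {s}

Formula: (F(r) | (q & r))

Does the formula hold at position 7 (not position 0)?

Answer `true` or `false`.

Answer: false

Derivation:
s_0={p}: (F(r) | (q & r))=True F(r)=True r=False (q & r)=False q=False
s_1={}: (F(r) | (q & r))=True F(r)=True r=False (q & r)=False q=False
s_2={r}: (F(r) | (q & r))=True F(r)=True r=True (q & r)=False q=False
s_3={q,r,s}: (F(r) | (q & r))=True F(r)=True r=True (q & r)=True q=True
s_4={q}: (F(r) | (q & r))=True F(r)=True r=False (q & r)=False q=True
s_5={p,r,s}: (F(r) | (q & r))=True F(r)=True r=True (q & r)=False q=False
s_6={q,r}: (F(r) | (q & r))=True F(r)=True r=True (q & r)=True q=True
s_7={s}: (F(r) | (q & r))=False F(r)=False r=False (q & r)=False q=False
Evaluating at position 7: result = False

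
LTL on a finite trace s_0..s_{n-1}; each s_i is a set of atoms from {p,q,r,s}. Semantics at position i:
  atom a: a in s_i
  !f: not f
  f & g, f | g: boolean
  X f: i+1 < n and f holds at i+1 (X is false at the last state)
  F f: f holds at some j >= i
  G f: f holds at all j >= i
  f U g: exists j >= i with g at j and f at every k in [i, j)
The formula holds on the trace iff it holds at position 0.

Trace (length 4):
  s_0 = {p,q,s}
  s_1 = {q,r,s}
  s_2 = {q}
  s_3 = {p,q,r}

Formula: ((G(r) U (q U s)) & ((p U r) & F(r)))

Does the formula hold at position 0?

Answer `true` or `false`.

s_0={p,q,s}: ((G(r) U (q U s)) & ((p U r) & F(r)))=True (G(r) U (q U s))=True G(r)=False r=False (q U s)=True q=True s=True ((p U r) & F(r))=True (p U r)=True p=True F(r)=True
s_1={q,r,s}: ((G(r) U (q U s)) & ((p U r) & F(r)))=True (G(r) U (q U s))=True G(r)=False r=True (q U s)=True q=True s=True ((p U r) & F(r))=True (p U r)=True p=False F(r)=True
s_2={q}: ((G(r) U (q U s)) & ((p U r) & F(r)))=False (G(r) U (q U s))=False G(r)=False r=False (q U s)=False q=True s=False ((p U r) & F(r))=False (p U r)=False p=False F(r)=True
s_3={p,q,r}: ((G(r) U (q U s)) & ((p U r) & F(r)))=False (G(r) U (q U s))=False G(r)=True r=True (q U s)=False q=True s=False ((p U r) & F(r))=True (p U r)=True p=True F(r)=True

Answer: true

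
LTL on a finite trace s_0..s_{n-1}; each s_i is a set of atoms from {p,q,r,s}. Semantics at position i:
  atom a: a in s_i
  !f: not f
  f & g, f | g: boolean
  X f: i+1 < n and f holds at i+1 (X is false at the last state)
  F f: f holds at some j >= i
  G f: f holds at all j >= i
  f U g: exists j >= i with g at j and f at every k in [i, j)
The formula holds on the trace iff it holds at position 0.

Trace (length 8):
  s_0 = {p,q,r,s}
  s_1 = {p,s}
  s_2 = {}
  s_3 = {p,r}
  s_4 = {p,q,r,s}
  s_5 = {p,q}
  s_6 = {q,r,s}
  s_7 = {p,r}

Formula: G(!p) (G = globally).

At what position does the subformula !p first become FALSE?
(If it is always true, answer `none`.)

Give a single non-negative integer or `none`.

Answer: 0

Derivation:
s_0={p,q,r,s}: !p=False p=True
s_1={p,s}: !p=False p=True
s_2={}: !p=True p=False
s_3={p,r}: !p=False p=True
s_4={p,q,r,s}: !p=False p=True
s_5={p,q}: !p=False p=True
s_6={q,r,s}: !p=True p=False
s_7={p,r}: !p=False p=True
G(!p) holds globally = False
First violation at position 0.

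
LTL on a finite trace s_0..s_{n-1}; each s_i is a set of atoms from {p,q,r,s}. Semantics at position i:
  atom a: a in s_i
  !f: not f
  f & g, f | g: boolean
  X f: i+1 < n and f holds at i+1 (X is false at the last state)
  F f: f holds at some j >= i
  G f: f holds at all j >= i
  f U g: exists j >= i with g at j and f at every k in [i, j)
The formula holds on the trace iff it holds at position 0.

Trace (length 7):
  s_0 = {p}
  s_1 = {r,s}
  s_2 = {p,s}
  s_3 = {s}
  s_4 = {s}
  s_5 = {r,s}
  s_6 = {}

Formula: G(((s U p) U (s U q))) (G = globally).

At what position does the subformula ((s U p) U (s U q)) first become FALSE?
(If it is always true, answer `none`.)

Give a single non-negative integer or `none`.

Answer: 0

Derivation:
s_0={p}: ((s U p) U (s U q))=False (s U p)=True s=False p=True (s U q)=False q=False
s_1={r,s}: ((s U p) U (s U q))=False (s U p)=True s=True p=False (s U q)=False q=False
s_2={p,s}: ((s U p) U (s U q))=False (s U p)=True s=True p=True (s U q)=False q=False
s_3={s}: ((s U p) U (s U q))=False (s U p)=False s=True p=False (s U q)=False q=False
s_4={s}: ((s U p) U (s U q))=False (s U p)=False s=True p=False (s U q)=False q=False
s_5={r,s}: ((s U p) U (s U q))=False (s U p)=False s=True p=False (s U q)=False q=False
s_6={}: ((s U p) U (s U q))=False (s U p)=False s=False p=False (s U q)=False q=False
G(((s U p) U (s U q))) holds globally = False
First violation at position 0.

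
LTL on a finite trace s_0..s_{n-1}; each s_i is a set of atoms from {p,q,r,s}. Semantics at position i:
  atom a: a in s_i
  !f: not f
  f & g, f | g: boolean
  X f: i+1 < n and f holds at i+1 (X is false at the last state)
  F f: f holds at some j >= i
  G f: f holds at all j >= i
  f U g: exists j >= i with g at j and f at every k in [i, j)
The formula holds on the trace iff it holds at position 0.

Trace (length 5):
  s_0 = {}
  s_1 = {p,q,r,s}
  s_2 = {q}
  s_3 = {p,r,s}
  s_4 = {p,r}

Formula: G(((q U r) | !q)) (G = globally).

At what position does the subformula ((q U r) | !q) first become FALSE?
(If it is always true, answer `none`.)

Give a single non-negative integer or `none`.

Answer: none

Derivation:
s_0={}: ((q U r) | !q)=True (q U r)=False q=False r=False !q=True
s_1={p,q,r,s}: ((q U r) | !q)=True (q U r)=True q=True r=True !q=False
s_2={q}: ((q U r) | !q)=True (q U r)=True q=True r=False !q=False
s_3={p,r,s}: ((q U r) | !q)=True (q U r)=True q=False r=True !q=True
s_4={p,r}: ((q U r) | !q)=True (q U r)=True q=False r=True !q=True
G(((q U r) | !q)) holds globally = True
No violation — formula holds at every position.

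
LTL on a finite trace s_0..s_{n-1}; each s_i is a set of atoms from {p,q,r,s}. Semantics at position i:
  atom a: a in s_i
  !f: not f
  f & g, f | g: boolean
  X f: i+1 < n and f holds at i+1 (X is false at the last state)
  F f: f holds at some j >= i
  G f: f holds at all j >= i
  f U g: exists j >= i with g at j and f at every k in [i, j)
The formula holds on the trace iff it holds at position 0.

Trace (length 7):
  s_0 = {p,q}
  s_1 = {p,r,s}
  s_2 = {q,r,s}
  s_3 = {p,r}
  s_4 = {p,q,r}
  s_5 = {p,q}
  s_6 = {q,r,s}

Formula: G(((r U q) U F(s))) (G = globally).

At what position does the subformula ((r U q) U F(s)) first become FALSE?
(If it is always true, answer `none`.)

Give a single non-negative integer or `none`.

s_0={p,q}: ((r U q) U F(s))=True (r U q)=True r=False q=True F(s)=True s=False
s_1={p,r,s}: ((r U q) U F(s))=True (r U q)=True r=True q=False F(s)=True s=True
s_2={q,r,s}: ((r U q) U F(s))=True (r U q)=True r=True q=True F(s)=True s=True
s_3={p,r}: ((r U q) U F(s))=True (r U q)=True r=True q=False F(s)=True s=False
s_4={p,q,r}: ((r U q) U F(s))=True (r U q)=True r=True q=True F(s)=True s=False
s_5={p,q}: ((r U q) U F(s))=True (r U q)=True r=False q=True F(s)=True s=False
s_6={q,r,s}: ((r U q) U F(s))=True (r U q)=True r=True q=True F(s)=True s=True
G(((r U q) U F(s))) holds globally = True
No violation — formula holds at every position.

Answer: none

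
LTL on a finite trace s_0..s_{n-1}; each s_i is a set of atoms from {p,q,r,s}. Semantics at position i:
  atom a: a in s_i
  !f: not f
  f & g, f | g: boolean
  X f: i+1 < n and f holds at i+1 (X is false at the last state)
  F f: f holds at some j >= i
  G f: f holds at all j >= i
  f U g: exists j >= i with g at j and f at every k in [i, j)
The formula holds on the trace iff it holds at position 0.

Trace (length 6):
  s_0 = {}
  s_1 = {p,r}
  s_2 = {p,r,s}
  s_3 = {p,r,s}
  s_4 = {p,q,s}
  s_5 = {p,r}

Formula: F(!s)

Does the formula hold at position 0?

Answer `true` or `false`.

s_0={}: F(!s)=True !s=True s=False
s_1={p,r}: F(!s)=True !s=True s=False
s_2={p,r,s}: F(!s)=True !s=False s=True
s_3={p,r,s}: F(!s)=True !s=False s=True
s_4={p,q,s}: F(!s)=True !s=False s=True
s_5={p,r}: F(!s)=True !s=True s=False

Answer: true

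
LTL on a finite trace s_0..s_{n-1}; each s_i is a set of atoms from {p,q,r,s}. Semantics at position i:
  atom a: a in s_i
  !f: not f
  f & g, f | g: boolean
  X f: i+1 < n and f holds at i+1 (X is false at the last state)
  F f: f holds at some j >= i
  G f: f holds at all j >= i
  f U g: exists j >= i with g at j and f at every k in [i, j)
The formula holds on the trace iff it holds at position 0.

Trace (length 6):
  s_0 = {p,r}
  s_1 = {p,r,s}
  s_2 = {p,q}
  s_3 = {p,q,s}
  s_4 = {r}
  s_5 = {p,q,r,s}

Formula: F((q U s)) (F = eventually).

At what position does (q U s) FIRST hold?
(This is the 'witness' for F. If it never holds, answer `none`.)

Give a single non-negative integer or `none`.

Answer: 1

Derivation:
s_0={p,r}: (q U s)=False q=False s=False
s_1={p,r,s}: (q U s)=True q=False s=True
s_2={p,q}: (q U s)=True q=True s=False
s_3={p,q,s}: (q U s)=True q=True s=True
s_4={r}: (q U s)=False q=False s=False
s_5={p,q,r,s}: (q U s)=True q=True s=True
F((q U s)) holds; first witness at position 1.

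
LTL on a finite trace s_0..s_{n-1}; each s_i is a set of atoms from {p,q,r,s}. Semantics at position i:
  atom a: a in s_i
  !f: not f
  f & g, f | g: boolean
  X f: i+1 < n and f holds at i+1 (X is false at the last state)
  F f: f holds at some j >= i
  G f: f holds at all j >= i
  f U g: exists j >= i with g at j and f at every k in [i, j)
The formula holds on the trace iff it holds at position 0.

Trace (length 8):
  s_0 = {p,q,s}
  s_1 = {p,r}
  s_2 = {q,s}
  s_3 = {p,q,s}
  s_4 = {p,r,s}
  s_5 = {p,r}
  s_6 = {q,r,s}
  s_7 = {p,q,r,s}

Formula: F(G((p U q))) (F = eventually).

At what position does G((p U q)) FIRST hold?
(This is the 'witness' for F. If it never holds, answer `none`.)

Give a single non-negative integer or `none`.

Answer: 0

Derivation:
s_0={p,q,s}: G((p U q))=True (p U q)=True p=True q=True
s_1={p,r}: G((p U q))=True (p U q)=True p=True q=False
s_2={q,s}: G((p U q))=True (p U q)=True p=False q=True
s_3={p,q,s}: G((p U q))=True (p U q)=True p=True q=True
s_4={p,r,s}: G((p U q))=True (p U q)=True p=True q=False
s_5={p,r}: G((p U q))=True (p U q)=True p=True q=False
s_6={q,r,s}: G((p U q))=True (p U q)=True p=False q=True
s_7={p,q,r,s}: G((p U q))=True (p U q)=True p=True q=True
F(G((p U q))) holds; first witness at position 0.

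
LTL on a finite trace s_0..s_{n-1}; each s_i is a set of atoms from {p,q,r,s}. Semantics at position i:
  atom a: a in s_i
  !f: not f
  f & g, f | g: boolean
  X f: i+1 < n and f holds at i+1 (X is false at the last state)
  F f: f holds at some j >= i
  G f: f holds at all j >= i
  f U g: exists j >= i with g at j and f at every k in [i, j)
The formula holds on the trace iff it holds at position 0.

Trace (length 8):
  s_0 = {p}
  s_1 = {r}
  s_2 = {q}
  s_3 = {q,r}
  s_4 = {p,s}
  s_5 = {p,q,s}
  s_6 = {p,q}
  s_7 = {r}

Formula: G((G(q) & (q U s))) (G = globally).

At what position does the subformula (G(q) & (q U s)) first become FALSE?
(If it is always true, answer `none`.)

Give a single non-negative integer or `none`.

s_0={p}: (G(q) & (q U s))=False G(q)=False q=False (q U s)=False s=False
s_1={r}: (G(q) & (q U s))=False G(q)=False q=False (q U s)=False s=False
s_2={q}: (G(q) & (q U s))=False G(q)=False q=True (q U s)=True s=False
s_3={q,r}: (G(q) & (q U s))=False G(q)=False q=True (q U s)=True s=False
s_4={p,s}: (G(q) & (q U s))=False G(q)=False q=False (q U s)=True s=True
s_5={p,q,s}: (G(q) & (q U s))=False G(q)=False q=True (q U s)=True s=True
s_6={p,q}: (G(q) & (q U s))=False G(q)=False q=True (q U s)=False s=False
s_7={r}: (G(q) & (q U s))=False G(q)=False q=False (q U s)=False s=False
G((G(q) & (q U s))) holds globally = False
First violation at position 0.

Answer: 0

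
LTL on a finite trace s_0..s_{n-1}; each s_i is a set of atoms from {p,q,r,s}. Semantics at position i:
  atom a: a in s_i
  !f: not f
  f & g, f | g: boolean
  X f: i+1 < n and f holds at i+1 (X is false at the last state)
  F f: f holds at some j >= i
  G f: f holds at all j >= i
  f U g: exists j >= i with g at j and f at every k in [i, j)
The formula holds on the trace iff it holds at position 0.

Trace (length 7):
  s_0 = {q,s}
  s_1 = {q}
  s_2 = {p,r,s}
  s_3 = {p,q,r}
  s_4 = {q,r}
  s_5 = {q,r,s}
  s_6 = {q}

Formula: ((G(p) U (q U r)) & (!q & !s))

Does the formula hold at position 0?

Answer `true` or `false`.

Answer: false

Derivation:
s_0={q,s}: ((G(p) U (q U r)) & (!q & !s))=False (G(p) U (q U r))=True G(p)=False p=False (q U r)=True q=True r=False (!q & !s)=False !q=False !s=False s=True
s_1={q}: ((G(p) U (q U r)) & (!q & !s))=False (G(p) U (q U r))=True G(p)=False p=False (q U r)=True q=True r=False (!q & !s)=False !q=False !s=True s=False
s_2={p,r,s}: ((G(p) U (q U r)) & (!q & !s))=False (G(p) U (q U r))=True G(p)=False p=True (q U r)=True q=False r=True (!q & !s)=False !q=True !s=False s=True
s_3={p,q,r}: ((G(p) U (q U r)) & (!q & !s))=False (G(p) U (q U r))=True G(p)=False p=True (q U r)=True q=True r=True (!q & !s)=False !q=False !s=True s=False
s_4={q,r}: ((G(p) U (q U r)) & (!q & !s))=False (G(p) U (q U r))=True G(p)=False p=False (q U r)=True q=True r=True (!q & !s)=False !q=False !s=True s=False
s_5={q,r,s}: ((G(p) U (q U r)) & (!q & !s))=False (G(p) U (q U r))=True G(p)=False p=False (q U r)=True q=True r=True (!q & !s)=False !q=False !s=False s=True
s_6={q}: ((G(p) U (q U r)) & (!q & !s))=False (G(p) U (q U r))=False G(p)=False p=False (q U r)=False q=True r=False (!q & !s)=False !q=False !s=True s=False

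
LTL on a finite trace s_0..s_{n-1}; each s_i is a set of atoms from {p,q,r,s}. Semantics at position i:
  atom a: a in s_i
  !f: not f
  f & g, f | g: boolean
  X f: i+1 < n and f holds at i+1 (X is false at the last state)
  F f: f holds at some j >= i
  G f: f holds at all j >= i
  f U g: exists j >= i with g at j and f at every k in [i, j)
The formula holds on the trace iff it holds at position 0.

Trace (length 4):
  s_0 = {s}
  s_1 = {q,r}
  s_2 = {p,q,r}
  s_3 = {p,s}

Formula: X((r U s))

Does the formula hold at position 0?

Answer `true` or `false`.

Answer: true

Derivation:
s_0={s}: X((r U s))=True (r U s)=True r=False s=True
s_1={q,r}: X((r U s))=True (r U s)=True r=True s=False
s_2={p,q,r}: X((r U s))=True (r U s)=True r=True s=False
s_3={p,s}: X((r U s))=False (r U s)=True r=False s=True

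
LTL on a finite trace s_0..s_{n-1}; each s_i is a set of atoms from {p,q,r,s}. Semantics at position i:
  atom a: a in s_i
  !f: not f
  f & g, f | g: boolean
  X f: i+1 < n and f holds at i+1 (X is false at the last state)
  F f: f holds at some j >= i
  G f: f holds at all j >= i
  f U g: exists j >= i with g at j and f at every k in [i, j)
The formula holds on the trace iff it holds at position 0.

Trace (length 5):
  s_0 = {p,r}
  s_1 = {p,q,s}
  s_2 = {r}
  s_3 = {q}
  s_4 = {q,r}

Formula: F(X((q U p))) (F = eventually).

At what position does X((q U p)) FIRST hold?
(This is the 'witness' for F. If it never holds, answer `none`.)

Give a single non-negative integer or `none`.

s_0={p,r}: X((q U p))=True (q U p)=True q=False p=True
s_1={p,q,s}: X((q U p))=False (q U p)=True q=True p=True
s_2={r}: X((q U p))=False (q U p)=False q=False p=False
s_3={q}: X((q U p))=False (q U p)=False q=True p=False
s_4={q,r}: X((q U p))=False (q U p)=False q=True p=False
F(X((q U p))) holds; first witness at position 0.

Answer: 0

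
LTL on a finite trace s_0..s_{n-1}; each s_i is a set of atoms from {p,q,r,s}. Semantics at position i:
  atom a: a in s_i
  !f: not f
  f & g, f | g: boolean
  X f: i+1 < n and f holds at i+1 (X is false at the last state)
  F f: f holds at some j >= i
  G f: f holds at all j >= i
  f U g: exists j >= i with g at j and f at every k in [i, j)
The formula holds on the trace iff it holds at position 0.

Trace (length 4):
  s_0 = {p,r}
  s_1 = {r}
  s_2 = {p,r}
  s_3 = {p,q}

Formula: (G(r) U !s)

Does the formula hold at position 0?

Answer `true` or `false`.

Answer: true

Derivation:
s_0={p,r}: (G(r) U !s)=True G(r)=False r=True !s=True s=False
s_1={r}: (G(r) U !s)=True G(r)=False r=True !s=True s=False
s_2={p,r}: (G(r) U !s)=True G(r)=False r=True !s=True s=False
s_3={p,q}: (G(r) U !s)=True G(r)=False r=False !s=True s=False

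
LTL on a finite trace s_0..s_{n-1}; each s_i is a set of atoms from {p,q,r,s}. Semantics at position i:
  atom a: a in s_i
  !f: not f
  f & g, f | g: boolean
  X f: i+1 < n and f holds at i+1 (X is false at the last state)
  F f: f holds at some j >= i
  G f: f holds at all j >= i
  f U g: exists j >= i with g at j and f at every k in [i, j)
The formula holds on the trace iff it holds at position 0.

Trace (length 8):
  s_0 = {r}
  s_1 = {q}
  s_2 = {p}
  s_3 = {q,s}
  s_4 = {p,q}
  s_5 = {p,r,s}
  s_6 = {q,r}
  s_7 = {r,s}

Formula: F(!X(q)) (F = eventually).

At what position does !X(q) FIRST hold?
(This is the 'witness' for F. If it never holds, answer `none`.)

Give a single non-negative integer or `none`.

s_0={r}: !X(q)=False X(q)=True q=False
s_1={q}: !X(q)=True X(q)=False q=True
s_2={p}: !X(q)=False X(q)=True q=False
s_3={q,s}: !X(q)=False X(q)=True q=True
s_4={p,q}: !X(q)=True X(q)=False q=True
s_5={p,r,s}: !X(q)=False X(q)=True q=False
s_6={q,r}: !X(q)=True X(q)=False q=True
s_7={r,s}: !X(q)=True X(q)=False q=False
F(!X(q)) holds; first witness at position 1.

Answer: 1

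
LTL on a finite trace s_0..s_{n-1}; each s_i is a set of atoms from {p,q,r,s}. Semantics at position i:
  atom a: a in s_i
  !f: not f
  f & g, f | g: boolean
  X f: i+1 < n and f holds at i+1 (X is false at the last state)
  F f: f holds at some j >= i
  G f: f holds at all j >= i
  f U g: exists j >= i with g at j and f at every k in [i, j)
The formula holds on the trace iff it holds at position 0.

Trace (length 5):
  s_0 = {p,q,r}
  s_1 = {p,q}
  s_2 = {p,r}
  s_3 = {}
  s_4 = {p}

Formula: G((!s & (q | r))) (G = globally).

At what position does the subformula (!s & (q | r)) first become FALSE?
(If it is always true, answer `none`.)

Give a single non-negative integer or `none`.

s_0={p,q,r}: (!s & (q | r))=True !s=True s=False (q | r)=True q=True r=True
s_1={p,q}: (!s & (q | r))=True !s=True s=False (q | r)=True q=True r=False
s_2={p,r}: (!s & (q | r))=True !s=True s=False (q | r)=True q=False r=True
s_3={}: (!s & (q | r))=False !s=True s=False (q | r)=False q=False r=False
s_4={p}: (!s & (q | r))=False !s=True s=False (q | r)=False q=False r=False
G((!s & (q | r))) holds globally = False
First violation at position 3.

Answer: 3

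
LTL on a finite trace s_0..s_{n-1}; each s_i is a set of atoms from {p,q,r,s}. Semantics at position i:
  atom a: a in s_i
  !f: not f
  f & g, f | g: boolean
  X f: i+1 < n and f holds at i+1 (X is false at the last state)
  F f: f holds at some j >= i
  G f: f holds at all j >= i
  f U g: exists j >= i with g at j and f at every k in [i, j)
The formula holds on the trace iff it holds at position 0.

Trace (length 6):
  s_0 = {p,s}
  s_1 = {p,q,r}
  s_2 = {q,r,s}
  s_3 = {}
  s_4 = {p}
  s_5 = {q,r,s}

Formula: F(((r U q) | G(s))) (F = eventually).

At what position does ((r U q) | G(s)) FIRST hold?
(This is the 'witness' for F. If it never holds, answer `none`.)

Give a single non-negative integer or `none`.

s_0={p,s}: ((r U q) | G(s))=False (r U q)=False r=False q=False G(s)=False s=True
s_1={p,q,r}: ((r U q) | G(s))=True (r U q)=True r=True q=True G(s)=False s=False
s_2={q,r,s}: ((r U q) | G(s))=True (r U q)=True r=True q=True G(s)=False s=True
s_3={}: ((r U q) | G(s))=False (r U q)=False r=False q=False G(s)=False s=False
s_4={p}: ((r U q) | G(s))=False (r U q)=False r=False q=False G(s)=False s=False
s_5={q,r,s}: ((r U q) | G(s))=True (r U q)=True r=True q=True G(s)=True s=True
F(((r U q) | G(s))) holds; first witness at position 1.

Answer: 1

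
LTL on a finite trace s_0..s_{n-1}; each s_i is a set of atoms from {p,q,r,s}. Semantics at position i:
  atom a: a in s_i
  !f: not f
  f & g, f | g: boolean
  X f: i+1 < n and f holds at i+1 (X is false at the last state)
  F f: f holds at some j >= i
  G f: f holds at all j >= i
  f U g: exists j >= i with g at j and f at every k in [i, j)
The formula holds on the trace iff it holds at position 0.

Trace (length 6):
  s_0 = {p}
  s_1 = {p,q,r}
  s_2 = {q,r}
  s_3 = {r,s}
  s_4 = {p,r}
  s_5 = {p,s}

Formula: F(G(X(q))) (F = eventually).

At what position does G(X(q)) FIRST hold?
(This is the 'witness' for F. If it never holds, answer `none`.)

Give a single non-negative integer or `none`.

Answer: none

Derivation:
s_0={p}: G(X(q))=False X(q)=True q=False
s_1={p,q,r}: G(X(q))=False X(q)=True q=True
s_2={q,r}: G(X(q))=False X(q)=False q=True
s_3={r,s}: G(X(q))=False X(q)=False q=False
s_4={p,r}: G(X(q))=False X(q)=False q=False
s_5={p,s}: G(X(q))=False X(q)=False q=False
F(G(X(q))) does not hold (no witness exists).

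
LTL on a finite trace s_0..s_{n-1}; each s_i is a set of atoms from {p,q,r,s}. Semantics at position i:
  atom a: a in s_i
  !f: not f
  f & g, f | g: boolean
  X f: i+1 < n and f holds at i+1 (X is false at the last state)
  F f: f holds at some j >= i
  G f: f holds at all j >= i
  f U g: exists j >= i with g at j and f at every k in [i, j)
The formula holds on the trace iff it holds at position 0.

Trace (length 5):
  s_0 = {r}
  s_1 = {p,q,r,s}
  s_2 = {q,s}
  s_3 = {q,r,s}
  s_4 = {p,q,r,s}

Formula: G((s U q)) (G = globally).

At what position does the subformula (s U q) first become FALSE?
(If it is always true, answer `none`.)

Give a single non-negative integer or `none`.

s_0={r}: (s U q)=False s=False q=False
s_1={p,q,r,s}: (s U q)=True s=True q=True
s_2={q,s}: (s U q)=True s=True q=True
s_3={q,r,s}: (s U q)=True s=True q=True
s_4={p,q,r,s}: (s U q)=True s=True q=True
G((s U q)) holds globally = False
First violation at position 0.

Answer: 0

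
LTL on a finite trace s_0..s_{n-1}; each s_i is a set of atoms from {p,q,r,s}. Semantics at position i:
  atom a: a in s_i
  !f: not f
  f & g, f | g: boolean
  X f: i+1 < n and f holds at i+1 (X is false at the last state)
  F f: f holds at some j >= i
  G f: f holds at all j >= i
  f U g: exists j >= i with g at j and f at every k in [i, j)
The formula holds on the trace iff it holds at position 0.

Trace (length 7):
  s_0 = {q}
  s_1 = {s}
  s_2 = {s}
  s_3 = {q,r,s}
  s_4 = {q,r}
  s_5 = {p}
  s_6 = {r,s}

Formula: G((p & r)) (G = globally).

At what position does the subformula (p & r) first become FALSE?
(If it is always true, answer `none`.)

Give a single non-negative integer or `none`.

s_0={q}: (p & r)=False p=False r=False
s_1={s}: (p & r)=False p=False r=False
s_2={s}: (p & r)=False p=False r=False
s_3={q,r,s}: (p & r)=False p=False r=True
s_4={q,r}: (p & r)=False p=False r=True
s_5={p}: (p & r)=False p=True r=False
s_6={r,s}: (p & r)=False p=False r=True
G((p & r)) holds globally = False
First violation at position 0.

Answer: 0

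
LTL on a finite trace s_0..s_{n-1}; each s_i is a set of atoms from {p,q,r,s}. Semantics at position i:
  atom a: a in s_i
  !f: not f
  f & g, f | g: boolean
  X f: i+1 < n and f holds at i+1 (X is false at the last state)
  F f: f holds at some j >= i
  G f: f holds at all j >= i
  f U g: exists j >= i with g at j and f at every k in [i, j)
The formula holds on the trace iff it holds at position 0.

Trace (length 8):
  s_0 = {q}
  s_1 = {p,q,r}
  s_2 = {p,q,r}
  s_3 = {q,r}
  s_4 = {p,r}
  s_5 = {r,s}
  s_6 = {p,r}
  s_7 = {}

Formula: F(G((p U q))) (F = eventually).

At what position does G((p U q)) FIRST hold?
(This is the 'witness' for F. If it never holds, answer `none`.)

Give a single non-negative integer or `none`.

Answer: none

Derivation:
s_0={q}: G((p U q))=False (p U q)=True p=False q=True
s_1={p,q,r}: G((p U q))=False (p U q)=True p=True q=True
s_2={p,q,r}: G((p U q))=False (p U q)=True p=True q=True
s_3={q,r}: G((p U q))=False (p U q)=True p=False q=True
s_4={p,r}: G((p U q))=False (p U q)=False p=True q=False
s_5={r,s}: G((p U q))=False (p U q)=False p=False q=False
s_6={p,r}: G((p U q))=False (p U q)=False p=True q=False
s_7={}: G((p U q))=False (p U q)=False p=False q=False
F(G((p U q))) does not hold (no witness exists).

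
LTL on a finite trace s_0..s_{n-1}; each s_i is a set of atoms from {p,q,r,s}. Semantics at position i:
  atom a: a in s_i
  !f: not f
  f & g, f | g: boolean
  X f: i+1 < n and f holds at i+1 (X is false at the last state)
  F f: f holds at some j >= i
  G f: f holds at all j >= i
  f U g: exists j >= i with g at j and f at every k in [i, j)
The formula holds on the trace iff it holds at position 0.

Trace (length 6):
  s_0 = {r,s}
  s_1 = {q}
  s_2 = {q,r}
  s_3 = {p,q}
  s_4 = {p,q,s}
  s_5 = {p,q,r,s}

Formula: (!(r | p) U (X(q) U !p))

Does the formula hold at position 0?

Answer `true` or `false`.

s_0={r,s}: (!(r | p) U (X(q) U !p))=True !(r | p)=False (r | p)=True r=True p=False (X(q) U !p)=True X(q)=True q=False !p=True
s_1={q}: (!(r | p) U (X(q) U !p))=True !(r | p)=True (r | p)=False r=False p=False (X(q) U !p)=True X(q)=True q=True !p=True
s_2={q,r}: (!(r | p) U (X(q) U !p))=True !(r | p)=False (r | p)=True r=True p=False (X(q) U !p)=True X(q)=True q=True !p=True
s_3={p,q}: (!(r | p) U (X(q) U !p))=False !(r | p)=False (r | p)=True r=False p=True (X(q) U !p)=False X(q)=True q=True !p=False
s_4={p,q,s}: (!(r | p) U (X(q) U !p))=False !(r | p)=False (r | p)=True r=False p=True (X(q) U !p)=False X(q)=True q=True !p=False
s_5={p,q,r,s}: (!(r | p) U (X(q) U !p))=False !(r | p)=False (r | p)=True r=True p=True (X(q) U !p)=False X(q)=False q=True !p=False

Answer: true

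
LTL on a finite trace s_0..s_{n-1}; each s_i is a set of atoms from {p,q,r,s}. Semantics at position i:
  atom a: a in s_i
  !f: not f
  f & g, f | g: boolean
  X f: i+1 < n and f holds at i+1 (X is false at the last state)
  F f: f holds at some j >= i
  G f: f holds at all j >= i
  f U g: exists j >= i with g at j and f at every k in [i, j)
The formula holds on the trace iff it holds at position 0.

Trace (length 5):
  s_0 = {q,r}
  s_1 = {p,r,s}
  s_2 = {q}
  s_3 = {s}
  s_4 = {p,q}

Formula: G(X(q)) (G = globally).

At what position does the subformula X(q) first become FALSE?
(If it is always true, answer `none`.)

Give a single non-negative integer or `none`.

Answer: 0

Derivation:
s_0={q,r}: X(q)=False q=True
s_1={p,r,s}: X(q)=True q=False
s_2={q}: X(q)=False q=True
s_3={s}: X(q)=True q=False
s_4={p,q}: X(q)=False q=True
G(X(q)) holds globally = False
First violation at position 0.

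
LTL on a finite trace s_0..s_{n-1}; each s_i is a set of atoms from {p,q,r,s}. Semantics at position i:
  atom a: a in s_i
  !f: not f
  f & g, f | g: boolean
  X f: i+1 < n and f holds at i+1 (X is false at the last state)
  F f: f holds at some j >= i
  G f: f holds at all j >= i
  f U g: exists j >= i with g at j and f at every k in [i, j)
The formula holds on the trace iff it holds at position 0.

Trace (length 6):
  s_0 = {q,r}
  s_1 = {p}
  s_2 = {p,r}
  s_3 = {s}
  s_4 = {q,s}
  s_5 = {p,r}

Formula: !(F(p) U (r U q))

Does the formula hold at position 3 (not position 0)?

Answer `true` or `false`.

s_0={q,r}: !(F(p) U (r U q))=False (F(p) U (r U q))=True F(p)=True p=False (r U q)=True r=True q=True
s_1={p}: !(F(p) U (r U q))=False (F(p) U (r U q))=True F(p)=True p=True (r U q)=False r=False q=False
s_2={p,r}: !(F(p) U (r U q))=False (F(p) U (r U q))=True F(p)=True p=True (r U q)=False r=True q=False
s_3={s}: !(F(p) U (r U q))=False (F(p) U (r U q))=True F(p)=True p=False (r U q)=False r=False q=False
s_4={q,s}: !(F(p) U (r U q))=False (F(p) U (r U q))=True F(p)=True p=False (r U q)=True r=False q=True
s_5={p,r}: !(F(p) U (r U q))=True (F(p) U (r U q))=False F(p)=True p=True (r U q)=False r=True q=False
Evaluating at position 3: result = False

Answer: false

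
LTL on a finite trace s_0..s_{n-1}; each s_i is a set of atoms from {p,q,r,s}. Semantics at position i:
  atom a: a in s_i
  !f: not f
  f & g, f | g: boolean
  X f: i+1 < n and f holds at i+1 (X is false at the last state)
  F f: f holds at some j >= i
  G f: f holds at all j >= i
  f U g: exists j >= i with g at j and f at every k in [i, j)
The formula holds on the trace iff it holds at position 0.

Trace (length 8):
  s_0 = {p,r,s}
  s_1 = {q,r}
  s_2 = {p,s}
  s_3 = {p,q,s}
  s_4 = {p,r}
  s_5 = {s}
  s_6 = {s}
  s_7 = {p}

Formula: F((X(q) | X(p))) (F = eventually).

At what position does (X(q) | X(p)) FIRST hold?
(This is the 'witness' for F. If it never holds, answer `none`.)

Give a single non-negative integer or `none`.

s_0={p,r,s}: (X(q) | X(p))=True X(q)=True q=False X(p)=False p=True
s_1={q,r}: (X(q) | X(p))=True X(q)=False q=True X(p)=True p=False
s_2={p,s}: (X(q) | X(p))=True X(q)=True q=False X(p)=True p=True
s_3={p,q,s}: (X(q) | X(p))=True X(q)=False q=True X(p)=True p=True
s_4={p,r}: (X(q) | X(p))=False X(q)=False q=False X(p)=False p=True
s_5={s}: (X(q) | X(p))=False X(q)=False q=False X(p)=False p=False
s_6={s}: (X(q) | X(p))=True X(q)=False q=False X(p)=True p=False
s_7={p}: (X(q) | X(p))=False X(q)=False q=False X(p)=False p=True
F((X(q) | X(p))) holds; first witness at position 0.

Answer: 0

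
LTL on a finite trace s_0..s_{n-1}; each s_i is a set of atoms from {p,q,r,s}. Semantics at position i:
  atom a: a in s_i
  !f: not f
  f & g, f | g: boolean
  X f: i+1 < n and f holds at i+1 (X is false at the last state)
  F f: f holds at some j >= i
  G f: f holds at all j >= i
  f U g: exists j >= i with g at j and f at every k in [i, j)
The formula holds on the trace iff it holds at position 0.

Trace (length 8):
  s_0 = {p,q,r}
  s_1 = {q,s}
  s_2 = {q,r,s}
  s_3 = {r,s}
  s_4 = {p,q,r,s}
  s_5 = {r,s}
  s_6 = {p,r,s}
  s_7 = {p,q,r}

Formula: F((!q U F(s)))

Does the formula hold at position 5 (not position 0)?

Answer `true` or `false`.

Answer: true

Derivation:
s_0={p,q,r}: F((!q U F(s)))=True (!q U F(s))=True !q=False q=True F(s)=True s=False
s_1={q,s}: F((!q U F(s)))=True (!q U F(s))=True !q=False q=True F(s)=True s=True
s_2={q,r,s}: F((!q U F(s)))=True (!q U F(s))=True !q=False q=True F(s)=True s=True
s_3={r,s}: F((!q U F(s)))=True (!q U F(s))=True !q=True q=False F(s)=True s=True
s_4={p,q,r,s}: F((!q U F(s)))=True (!q U F(s))=True !q=False q=True F(s)=True s=True
s_5={r,s}: F((!q U F(s)))=True (!q U F(s))=True !q=True q=False F(s)=True s=True
s_6={p,r,s}: F((!q U F(s)))=True (!q U F(s))=True !q=True q=False F(s)=True s=True
s_7={p,q,r}: F((!q U F(s)))=False (!q U F(s))=False !q=False q=True F(s)=False s=False
Evaluating at position 5: result = True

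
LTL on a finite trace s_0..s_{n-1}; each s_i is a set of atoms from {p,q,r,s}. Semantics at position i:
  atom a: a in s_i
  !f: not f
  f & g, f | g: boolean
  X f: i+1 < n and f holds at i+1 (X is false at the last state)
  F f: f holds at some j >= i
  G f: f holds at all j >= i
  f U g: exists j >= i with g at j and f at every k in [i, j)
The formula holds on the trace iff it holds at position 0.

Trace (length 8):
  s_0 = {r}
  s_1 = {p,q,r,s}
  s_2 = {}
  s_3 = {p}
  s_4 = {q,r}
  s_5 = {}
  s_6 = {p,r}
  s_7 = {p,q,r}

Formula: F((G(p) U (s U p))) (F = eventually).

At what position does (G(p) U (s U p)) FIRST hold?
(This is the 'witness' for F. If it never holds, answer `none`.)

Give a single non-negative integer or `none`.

Answer: 1

Derivation:
s_0={r}: (G(p) U (s U p))=False G(p)=False p=False (s U p)=False s=False
s_1={p,q,r,s}: (G(p) U (s U p))=True G(p)=False p=True (s U p)=True s=True
s_2={}: (G(p) U (s U p))=False G(p)=False p=False (s U p)=False s=False
s_3={p}: (G(p) U (s U p))=True G(p)=False p=True (s U p)=True s=False
s_4={q,r}: (G(p) U (s U p))=False G(p)=False p=False (s U p)=False s=False
s_5={}: (G(p) U (s U p))=False G(p)=False p=False (s U p)=False s=False
s_6={p,r}: (G(p) U (s U p))=True G(p)=True p=True (s U p)=True s=False
s_7={p,q,r}: (G(p) U (s U p))=True G(p)=True p=True (s U p)=True s=False
F((G(p) U (s U p))) holds; first witness at position 1.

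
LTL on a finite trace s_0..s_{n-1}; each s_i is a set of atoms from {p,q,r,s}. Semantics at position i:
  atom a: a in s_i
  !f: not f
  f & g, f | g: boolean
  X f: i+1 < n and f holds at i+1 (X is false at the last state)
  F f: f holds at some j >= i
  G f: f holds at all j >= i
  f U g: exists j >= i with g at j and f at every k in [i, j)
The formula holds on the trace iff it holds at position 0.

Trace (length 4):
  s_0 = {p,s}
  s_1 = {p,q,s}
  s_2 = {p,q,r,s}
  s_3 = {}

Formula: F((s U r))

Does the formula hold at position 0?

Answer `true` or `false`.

s_0={p,s}: F((s U r))=True (s U r)=True s=True r=False
s_1={p,q,s}: F((s U r))=True (s U r)=True s=True r=False
s_2={p,q,r,s}: F((s U r))=True (s U r)=True s=True r=True
s_3={}: F((s U r))=False (s U r)=False s=False r=False

Answer: true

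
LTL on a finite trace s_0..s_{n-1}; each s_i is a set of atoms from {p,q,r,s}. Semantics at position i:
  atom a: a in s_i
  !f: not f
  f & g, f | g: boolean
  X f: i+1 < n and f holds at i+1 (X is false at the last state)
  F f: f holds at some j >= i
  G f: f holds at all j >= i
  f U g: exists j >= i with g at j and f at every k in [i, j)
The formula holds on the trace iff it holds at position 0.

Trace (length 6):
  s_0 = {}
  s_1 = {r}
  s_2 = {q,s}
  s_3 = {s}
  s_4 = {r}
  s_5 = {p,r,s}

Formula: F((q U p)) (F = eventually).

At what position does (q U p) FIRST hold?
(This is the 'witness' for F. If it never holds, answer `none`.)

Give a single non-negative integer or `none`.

s_0={}: (q U p)=False q=False p=False
s_1={r}: (q U p)=False q=False p=False
s_2={q,s}: (q U p)=False q=True p=False
s_3={s}: (q U p)=False q=False p=False
s_4={r}: (q U p)=False q=False p=False
s_5={p,r,s}: (q U p)=True q=False p=True
F((q U p)) holds; first witness at position 5.

Answer: 5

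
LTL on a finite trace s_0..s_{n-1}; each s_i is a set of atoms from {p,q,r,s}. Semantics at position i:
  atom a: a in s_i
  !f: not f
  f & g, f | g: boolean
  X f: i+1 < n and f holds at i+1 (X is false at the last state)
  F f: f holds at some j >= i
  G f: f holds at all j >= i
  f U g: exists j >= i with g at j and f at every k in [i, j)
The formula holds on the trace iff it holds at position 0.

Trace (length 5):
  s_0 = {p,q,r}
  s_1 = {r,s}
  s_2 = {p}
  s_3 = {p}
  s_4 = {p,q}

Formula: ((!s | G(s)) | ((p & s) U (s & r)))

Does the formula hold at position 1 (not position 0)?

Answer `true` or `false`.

Answer: true

Derivation:
s_0={p,q,r}: ((!s | G(s)) | ((p & s) U (s & r)))=True (!s | G(s))=True !s=True s=False G(s)=False ((p & s) U (s & r))=False (p & s)=False p=True (s & r)=False r=True
s_1={r,s}: ((!s | G(s)) | ((p & s) U (s & r)))=True (!s | G(s))=False !s=False s=True G(s)=False ((p & s) U (s & r))=True (p & s)=False p=False (s & r)=True r=True
s_2={p}: ((!s | G(s)) | ((p & s) U (s & r)))=True (!s | G(s))=True !s=True s=False G(s)=False ((p & s) U (s & r))=False (p & s)=False p=True (s & r)=False r=False
s_3={p}: ((!s | G(s)) | ((p & s) U (s & r)))=True (!s | G(s))=True !s=True s=False G(s)=False ((p & s) U (s & r))=False (p & s)=False p=True (s & r)=False r=False
s_4={p,q}: ((!s | G(s)) | ((p & s) U (s & r)))=True (!s | G(s))=True !s=True s=False G(s)=False ((p & s) U (s & r))=False (p & s)=False p=True (s & r)=False r=False
Evaluating at position 1: result = True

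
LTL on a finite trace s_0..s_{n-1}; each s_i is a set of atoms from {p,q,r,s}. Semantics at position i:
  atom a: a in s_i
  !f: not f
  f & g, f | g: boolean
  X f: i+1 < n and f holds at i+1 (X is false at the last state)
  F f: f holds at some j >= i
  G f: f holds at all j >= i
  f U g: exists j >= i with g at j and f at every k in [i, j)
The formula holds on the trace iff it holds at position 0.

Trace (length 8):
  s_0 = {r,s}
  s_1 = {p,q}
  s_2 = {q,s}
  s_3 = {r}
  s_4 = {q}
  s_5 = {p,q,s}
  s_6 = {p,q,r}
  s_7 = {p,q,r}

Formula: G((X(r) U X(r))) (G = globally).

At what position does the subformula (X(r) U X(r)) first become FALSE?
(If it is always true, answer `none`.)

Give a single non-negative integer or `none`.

Answer: 0

Derivation:
s_0={r,s}: (X(r) U X(r))=False X(r)=False r=True
s_1={p,q}: (X(r) U X(r))=False X(r)=False r=False
s_2={q,s}: (X(r) U X(r))=True X(r)=True r=False
s_3={r}: (X(r) U X(r))=False X(r)=False r=True
s_4={q}: (X(r) U X(r))=False X(r)=False r=False
s_5={p,q,s}: (X(r) U X(r))=True X(r)=True r=False
s_6={p,q,r}: (X(r) U X(r))=True X(r)=True r=True
s_7={p,q,r}: (X(r) U X(r))=False X(r)=False r=True
G((X(r) U X(r))) holds globally = False
First violation at position 0.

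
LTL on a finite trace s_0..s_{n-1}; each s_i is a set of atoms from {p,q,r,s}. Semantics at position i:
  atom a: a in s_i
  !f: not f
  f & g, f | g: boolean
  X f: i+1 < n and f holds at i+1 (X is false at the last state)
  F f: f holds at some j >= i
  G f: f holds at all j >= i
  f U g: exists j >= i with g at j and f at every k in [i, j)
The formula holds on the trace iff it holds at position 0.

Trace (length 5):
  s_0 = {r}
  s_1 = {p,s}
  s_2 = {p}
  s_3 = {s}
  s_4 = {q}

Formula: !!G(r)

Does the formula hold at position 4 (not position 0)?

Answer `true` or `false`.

Answer: false

Derivation:
s_0={r}: !!G(r)=False !G(r)=True G(r)=False r=True
s_1={p,s}: !!G(r)=False !G(r)=True G(r)=False r=False
s_2={p}: !!G(r)=False !G(r)=True G(r)=False r=False
s_3={s}: !!G(r)=False !G(r)=True G(r)=False r=False
s_4={q}: !!G(r)=False !G(r)=True G(r)=False r=False
Evaluating at position 4: result = False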